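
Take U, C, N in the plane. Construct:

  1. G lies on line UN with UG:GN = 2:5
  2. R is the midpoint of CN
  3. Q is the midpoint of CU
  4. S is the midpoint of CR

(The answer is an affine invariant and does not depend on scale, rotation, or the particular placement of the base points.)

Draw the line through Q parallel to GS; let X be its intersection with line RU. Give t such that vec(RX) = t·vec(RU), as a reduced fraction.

Assign U = (0, 0), C = (1, 0), N = (0, 1) — the answer is frame-independent, so this choice is without loss of generality.
1. G lies on line UN with UG:GN = 2:5 ⇒ G = (0, 2/7)
2. R is the midpoint of CN ⇒ R = (1/2, 1/2)
3. Q is the midpoint of CU ⇒ Q = (1/2, 0)
4. S is the midpoint of CR ⇒ S = (3/4, 1/4)
through Q parallel to GS: direction (3/4, -1/28); meets RU at X = (1/44, 1/44)
X = R + t·(U−R) with t = 21/22

t = 21/22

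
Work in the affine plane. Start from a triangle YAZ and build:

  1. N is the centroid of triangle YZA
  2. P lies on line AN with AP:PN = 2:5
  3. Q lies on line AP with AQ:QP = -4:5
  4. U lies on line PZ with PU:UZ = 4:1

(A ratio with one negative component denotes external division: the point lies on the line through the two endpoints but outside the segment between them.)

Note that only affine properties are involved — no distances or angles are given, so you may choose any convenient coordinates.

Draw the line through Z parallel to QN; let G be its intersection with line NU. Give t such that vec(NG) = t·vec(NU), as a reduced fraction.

Work in coordinates with Y = (0, 0), A = (1, 0), Z = (0, 1).
1. N is the centroid of triangle YZA ⇒ N = (1/3, 1/3)
2. P lies on line AN with AP:PN = 2:5 ⇒ P = (17/21, 2/21)
3. Q lies on line AP with AQ:QP = -4:5 ⇒ Q = (37/21, -8/21)
4. U lies on line PZ with PU:UZ = 4:1 ⇒ U = (17/105, 86/105)
through Z parallel to QN: direction (-10/7, 5/7); meets NU at G = (5/42, 79/84)
G = N + t·(U−N) with t = 5/4

t = 5/4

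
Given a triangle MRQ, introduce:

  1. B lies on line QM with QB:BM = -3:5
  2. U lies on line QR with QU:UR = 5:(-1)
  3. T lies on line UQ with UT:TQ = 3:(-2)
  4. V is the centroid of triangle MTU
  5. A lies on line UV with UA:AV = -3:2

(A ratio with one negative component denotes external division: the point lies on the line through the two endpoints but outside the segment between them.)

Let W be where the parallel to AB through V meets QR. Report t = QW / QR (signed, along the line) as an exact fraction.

Set M = (0, 0), R = (1, 0), Q = (0, 1); any affine frame gives the same invariant.
1. B lies on line QM with QB:BM = -3:5 ⇒ B = (0, 5/2)
2. U lies on line QR with QU:UR = 5:(-1) ⇒ U = (5/4, -1/4)
3. T lies on line UQ with UT:TQ = 3:(-2) ⇒ T = (-5/2, 7/2)
4. V is the centroid of triangle MTU ⇒ V = (-5/12, 13/12)
5. A lies on line UV with UA:AV = -3:2 ⇒ A = (-15/4, 15/4)
through V parallel to AB: direction (15/4, -5/4); meets QR at W = (1/12, 11/12)
W = Q + t·(R−Q) with t = 1/12

t = 1/12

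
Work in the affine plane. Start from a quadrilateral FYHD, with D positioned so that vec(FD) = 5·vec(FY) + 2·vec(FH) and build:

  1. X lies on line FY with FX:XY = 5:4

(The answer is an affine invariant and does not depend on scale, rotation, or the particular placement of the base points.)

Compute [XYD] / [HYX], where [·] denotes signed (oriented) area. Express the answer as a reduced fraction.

Choose coordinates F = (0, 0), Y = (1, 0), H = (0, 1), D = (5, 2).
1. X lies on line FY with FX:XY = 5:4 ⇒ X = (5/9, 0)
2·[XYD] = 8/9, 2·[HYX] = -4/9
[XYD]:[HYX] = 8/9:-4/9 = -2

[XYD]:[HYX] = -2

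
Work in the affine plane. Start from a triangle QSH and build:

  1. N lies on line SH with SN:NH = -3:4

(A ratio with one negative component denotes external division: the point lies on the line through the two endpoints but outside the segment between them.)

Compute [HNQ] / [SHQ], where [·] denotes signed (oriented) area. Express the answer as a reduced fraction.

Set Q = (0, 0), S = (1, 0), H = (0, 1); any affine frame gives the same invariant.
1. N lies on line SH with SN:NH = -3:4 ⇒ N = (4, -3)
2·[HNQ] = -4, 2·[SHQ] = 1
[HNQ]:[SHQ] = -4:1 = -4

[HNQ]:[SHQ] = -4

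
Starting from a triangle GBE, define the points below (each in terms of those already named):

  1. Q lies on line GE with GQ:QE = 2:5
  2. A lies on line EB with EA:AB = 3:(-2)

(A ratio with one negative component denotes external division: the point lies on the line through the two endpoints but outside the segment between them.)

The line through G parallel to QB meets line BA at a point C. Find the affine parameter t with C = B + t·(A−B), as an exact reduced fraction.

t = 1/5

Choose coordinates G = (0, 0), B = (1, 0), E = (0, 1).
1. Q lies on line GE with GQ:QE = 2:5 ⇒ Q = (0, 2/7)
2. A lies on line EB with EA:AB = 3:(-2) ⇒ A = (3, -2)
through G parallel to QB: direction (1, -2/7); meets BA at C = (7/5, -2/5)
C = B + t·(A−B) with t = 1/5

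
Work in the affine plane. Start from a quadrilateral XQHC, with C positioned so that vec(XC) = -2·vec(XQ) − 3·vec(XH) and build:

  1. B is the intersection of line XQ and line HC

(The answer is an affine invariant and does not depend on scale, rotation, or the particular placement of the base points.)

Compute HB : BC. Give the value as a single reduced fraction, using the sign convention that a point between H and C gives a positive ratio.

HB:BC = 1/3

Choose coordinates X = (0, 0), Q = (1, 0), H = (0, 1), C = (-2, -3).
1. B is the intersection of line XQ and line HC ⇒ B = (-1/2, 0)
B = H + t·(C−H) with t = 1/4, so HB:BC = t:(1−t) = 1/4:3/4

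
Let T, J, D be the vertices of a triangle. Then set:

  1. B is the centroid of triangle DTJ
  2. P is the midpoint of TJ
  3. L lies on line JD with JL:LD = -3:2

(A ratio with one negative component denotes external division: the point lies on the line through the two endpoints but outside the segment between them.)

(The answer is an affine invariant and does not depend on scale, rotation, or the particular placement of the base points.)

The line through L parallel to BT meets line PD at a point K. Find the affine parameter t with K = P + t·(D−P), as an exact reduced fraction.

t = 11/3

Set T = (0, 0), J = (1, 0), D = (0, 1); any affine frame gives the same invariant.
1. B is the centroid of triangle DTJ ⇒ B = (1/3, 1/3)
2. P is the midpoint of TJ ⇒ P = (1/2, 0)
3. L lies on line JD with JL:LD = -3:2 ⇒ L = (-2, 3)
through L parallel to BT: direction (-1/3, -1/3); meets PD at K = (-4/3, 11/3)
K = P + t·(D−P) with t = 11/3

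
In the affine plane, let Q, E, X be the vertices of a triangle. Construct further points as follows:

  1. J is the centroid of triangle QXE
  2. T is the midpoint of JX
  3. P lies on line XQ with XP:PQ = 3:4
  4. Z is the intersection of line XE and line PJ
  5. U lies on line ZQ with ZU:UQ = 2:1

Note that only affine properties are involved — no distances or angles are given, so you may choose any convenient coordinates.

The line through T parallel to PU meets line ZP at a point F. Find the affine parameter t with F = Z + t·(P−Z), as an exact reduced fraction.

t = 101/144

Set Q = (0, 0), E = (1, 0), X = (0, 1); any affine frame gives the same invariant.
1. J is the centroid of triangle QXE ⇒ J = (1/3, 1/3)
2. T is the midpoint of JX ⇒ T = (1/6, 2/3)
3. P lies on line XQ with XP:PQ = 3:4 ⇒ P = (0, 4/7)
4. Z is the intersection of line XE and line PJ ⇒ Z = (3/2, -1/2)
5. U lies on line ZQ with ZU:UQ = 2:1 ⇒ U = (1/2, -1/6)
through T parallel to PU: direction (1/2, -31/42); meets ZP at F = (43/96, 169/672)
F = Z + t·(P−Z) with t = 101/144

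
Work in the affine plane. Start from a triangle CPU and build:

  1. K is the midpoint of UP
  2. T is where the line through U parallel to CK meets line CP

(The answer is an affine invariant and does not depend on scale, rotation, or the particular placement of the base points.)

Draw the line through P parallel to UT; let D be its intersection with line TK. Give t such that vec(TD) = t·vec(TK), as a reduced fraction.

t = 2

Work in coordinates with C = (0, 0), P = (1, 0), U = (0, 1).
1. K is the midpoint of UP ⇒ K = (1/2, 1/2)
2. T is where the line through U parallel to CK meets line CP ⇒ T = (-1, 0)
through P parallel to UT: direction (-1, -1); meets TK at D = (2, 1)
D = T + t·(K−T) with t = 2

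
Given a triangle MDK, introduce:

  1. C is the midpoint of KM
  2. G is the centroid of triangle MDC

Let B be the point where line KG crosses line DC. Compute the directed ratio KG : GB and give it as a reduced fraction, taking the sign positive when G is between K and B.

KG:GB = -4

Choose coordinates M = (0, 0), D = (1, 0), K = (0, 1).
1. C is the midpoint of KM ⇒ C = (0, 1/2)
2. G is the centroid of triangle MDC ⇒ G = (1/3, 1/6)
line KG meets DC at B = (1/4, 3/8)
G = K + t·(B−K) with t = 4/3, so KG:GB = 4/3:-1/3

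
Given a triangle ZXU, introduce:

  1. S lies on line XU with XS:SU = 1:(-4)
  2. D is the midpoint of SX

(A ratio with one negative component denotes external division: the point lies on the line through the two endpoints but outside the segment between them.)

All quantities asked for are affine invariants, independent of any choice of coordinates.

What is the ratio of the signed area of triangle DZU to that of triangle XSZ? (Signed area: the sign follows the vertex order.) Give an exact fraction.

Work in coordinates with Z = (0, 0), X = (1, 0), U = (0, 1).
1. S lies on line XU with XS:SU = 1:(-4) ⇒ S = (4/3, -1/3)
2. D is the midpoint of SX ⇒ D = (7/6, -1/6)
2·[DZU] = -7/6, 2·[XSZ] = -1/3
[DZU]:[XSZ] = -7/6:-1/3 = 7/2

[DZU]:[XSZ] = 7/2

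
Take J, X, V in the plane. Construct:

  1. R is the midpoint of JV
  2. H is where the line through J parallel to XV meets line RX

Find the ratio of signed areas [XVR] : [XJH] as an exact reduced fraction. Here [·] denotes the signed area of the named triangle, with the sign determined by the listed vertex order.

[XVR]:[XJH] = -1/2

Assign J = (0, 0), X = (1, 0), V = (0, 1) — the answer is frame-independent, so this choice is without loss of generality.
1. R is the midpoint of JV ⇒ R = (0, 1/2)
2. H is where the line through J parallel to XV meets line RX ⇒ H = (-1, 1)
2·[XVR] = 1/2, 2·[XJH] = -1
[XVR]:[XJH] = 1/2:-1 = -1/2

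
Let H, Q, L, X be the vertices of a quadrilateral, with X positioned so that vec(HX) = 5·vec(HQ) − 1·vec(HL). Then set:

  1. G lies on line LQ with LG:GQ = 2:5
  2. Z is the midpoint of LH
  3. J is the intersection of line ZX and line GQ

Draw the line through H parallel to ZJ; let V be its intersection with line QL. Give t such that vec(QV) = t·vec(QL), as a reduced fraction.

Assign H = (0, 0), Q = (1, 0), L = (0, 1), X = (5, -1) — the answer is frame-independent, so this choice is without loss of generality.
1. G lies on line LQ with LG:GQ = 2:5 ⇒ G = (2/7, 5/7)
2. Z is the midpoint of LH ⇒ Z = (0, 1/2)
3. J is the intersection of line ZX and line GQ ⇒ J = (5/7, 2/7)
through H parallel to ZJ: direction (5/7, -3/14); meets QL at V = (10/7, -3/7)
V = Q + t·(L−Q) with t = -3/7

t = -3/7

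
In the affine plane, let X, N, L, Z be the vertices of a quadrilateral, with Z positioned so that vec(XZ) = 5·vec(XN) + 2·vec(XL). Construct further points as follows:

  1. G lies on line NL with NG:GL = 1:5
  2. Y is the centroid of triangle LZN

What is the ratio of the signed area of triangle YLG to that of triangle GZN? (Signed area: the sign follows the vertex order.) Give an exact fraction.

[YLG]:[GZN] = -5/3

Choose coordinates X = (0, 0), N = (1, 0), L = (0, 1), Z = (5, 2).
1. G lies on line NL with NG:GL = 1:5 ⇒ G = (5/6, 1/6)
2. Y is the centroid of triangle LZN ⇒ Y = (2, 1)
2·[YLG] = 5/3, 2·[GZN] = -1
[YLG]:[GZN] = 5/3:-1 = -5/3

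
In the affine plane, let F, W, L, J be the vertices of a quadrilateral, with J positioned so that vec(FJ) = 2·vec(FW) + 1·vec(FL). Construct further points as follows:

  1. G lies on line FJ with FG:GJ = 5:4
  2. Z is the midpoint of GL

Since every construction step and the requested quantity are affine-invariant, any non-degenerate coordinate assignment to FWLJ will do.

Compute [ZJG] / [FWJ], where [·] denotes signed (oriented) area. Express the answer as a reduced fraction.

Assign F = (0, 0), W = (1, 0), L = (0, 1), J = (2, 1) — the answer is frame-independent, so this choice is without loss of generality.
1. G lies on line FJ with FG:GJ = 5:4 ⇒ G = (10/9, 5/9)
2. Z is the midpoint of GL ⇒ Z = (5/9, 7/9)
2·[ZJG] = -4/9, 2·[FWJ] = 1
[ZJG]:[FWJ] = -4/9:1 = -4/9

[ZJG]:[FWJ] = -4/9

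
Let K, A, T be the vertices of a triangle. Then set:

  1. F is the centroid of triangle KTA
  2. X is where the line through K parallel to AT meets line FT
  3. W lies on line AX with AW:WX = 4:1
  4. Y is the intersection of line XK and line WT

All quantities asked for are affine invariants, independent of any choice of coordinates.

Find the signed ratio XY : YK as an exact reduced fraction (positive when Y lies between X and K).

Assign K = (0, 0), A = (1, 0), T = (0, 1) — the answer is frame-independent, so this choice is without loss of generality.
1. F is the centroid of triangle KTA ⇒ F = (1/3, 1/3)
2. X is where the line through K parallel to AT meets line FT ⇒ X = (1, -1)
3. W lies on line AX with AW:WX = 4:1 ⇒ W = (1, -4/5)
4. Y is the intersection of line XK and line WT ⇒ Y = (5/4, -5/4)
Y = X + t·(K−X) with t = -1/4, so XY:YK = t:(1−t) = -1/4:5/4

XY:YK = -1/5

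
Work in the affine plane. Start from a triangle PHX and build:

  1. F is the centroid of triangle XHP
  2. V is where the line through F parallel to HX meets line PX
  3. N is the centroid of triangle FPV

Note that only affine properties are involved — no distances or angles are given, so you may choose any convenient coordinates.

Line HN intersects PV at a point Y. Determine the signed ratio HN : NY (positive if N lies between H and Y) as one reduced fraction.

HN:NY = 8

Choose coordinates P = (0, 0), H = (1, 0), X = (0, 1).
1. F is the centroid of triangle XHP ⇒ F = (1/3, 1/3)
2. V is where the line through F parallel to HX meets line PX ⇒ V = (0, 2/3)
3. N is the centroid of triangle FPV ⇒ N = (1/9, 1/3)
line HN meets PV at Y = (0, 3/8)
N = H + t·(Y−H) with t = 8/9, so HN:NY = 8/9:1/9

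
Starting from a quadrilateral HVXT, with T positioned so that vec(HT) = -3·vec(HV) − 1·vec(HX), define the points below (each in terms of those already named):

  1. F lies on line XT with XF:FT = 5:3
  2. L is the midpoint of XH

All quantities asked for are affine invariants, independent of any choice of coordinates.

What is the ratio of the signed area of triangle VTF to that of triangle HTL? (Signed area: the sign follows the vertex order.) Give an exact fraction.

[VTF]:[HTL] = 5/4

Set H = (0, 0), V = (1, 0), X = (0, 1), T = (-3, -1); any affine frame gives the same invariant.
1. F lies on line XT with XF:FT = 5:3 ⇒ F = (-15/8, -1/4)
2. L is the midpoint of XH ⇒ L = (0, 1/2)
2·[VTF] = -15/8, 2·[HTL] = -3/2
[VTF]:[HTL] = -15/8:-3/2 = 5/4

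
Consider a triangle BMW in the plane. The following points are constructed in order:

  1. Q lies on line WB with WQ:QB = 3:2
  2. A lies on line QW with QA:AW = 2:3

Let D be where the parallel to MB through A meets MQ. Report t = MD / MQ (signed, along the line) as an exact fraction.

t = 8/5

Work in coordinates with B = (0, 0), M = (1, 0), W = (0, 1).
1. Q lies on line WB with WQ:QB = 3:2 ⇒ Q = (0, 2/5)
2. A lies on line QW with QA:AW = 2:3 ⇒ A = (0, 16/25)
through A parallel to MB: direction (-1, 0); meets MQ at D = (-3/5, 16/25)
D = M + t·(Q−M) with t = 8/5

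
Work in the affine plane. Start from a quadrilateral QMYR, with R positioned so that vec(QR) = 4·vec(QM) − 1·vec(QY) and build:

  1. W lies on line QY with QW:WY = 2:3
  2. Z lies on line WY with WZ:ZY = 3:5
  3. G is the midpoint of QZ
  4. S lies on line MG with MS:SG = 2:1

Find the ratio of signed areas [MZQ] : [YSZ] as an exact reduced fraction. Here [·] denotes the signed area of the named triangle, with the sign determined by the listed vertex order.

[MZQ]:[YSZ] = -5

Choose coordinates Q = (0, 0), M = (1, 0), Y = (0, 1), R = (4, -1).
1. W lies on line QY with QW:WY = 2:3 ⇒ W = (0, 2/5)
2. Z lies on line WY with WZ:ZY = 3:5 ⇒ Z = (0, 5/8)
3. G is the midpoint of QZ ⇒ G = (0, 5/16)
4. S lies on line MG with MS:SG = 2:1 ⇒ S = (1/3, 5/24)
2·[MZQ] = 5/8, 2·[YSZ] = -1/8
[MZQ]:[YSZ] = 5/8:-1/8 = -5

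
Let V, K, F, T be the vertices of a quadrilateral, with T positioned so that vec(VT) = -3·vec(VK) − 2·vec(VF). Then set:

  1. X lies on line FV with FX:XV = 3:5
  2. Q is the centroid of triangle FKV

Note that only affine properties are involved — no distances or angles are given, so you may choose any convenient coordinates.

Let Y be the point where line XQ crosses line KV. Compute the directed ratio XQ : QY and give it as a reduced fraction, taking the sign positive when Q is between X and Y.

Set V = (0, 0), K = (1, 0), F = (0, 1), T = (-3, -2); any affine frame gives the same invariant.
1. X lies on line FV with FX:XV = 3:5 ⇒ X = (0, 5/8)
2. Q is the centroid of triangle FKV ⇒ Q = (1/3, 1/3)
line XQ meets KV at Y = (5/7, 0)
Q = X + t·(Y−X) with t = 7/15, so XQ:QY = 7/15:8/15

XQ:QY = 7/8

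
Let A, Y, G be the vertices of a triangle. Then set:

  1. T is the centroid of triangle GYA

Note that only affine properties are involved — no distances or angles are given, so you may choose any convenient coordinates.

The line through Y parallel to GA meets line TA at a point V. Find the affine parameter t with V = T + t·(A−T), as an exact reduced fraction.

t = -2

Choose coordinates A = (0, 0), Y = (1, 0), G = (0, 1).
1. T is the centroid of triangle GYA ⇒ T = (1/3, 1/3)
through Y parallel to GA: direction (0, -1); meets TA at V = (1, 1)
V = T + t·(A−T) with t = -2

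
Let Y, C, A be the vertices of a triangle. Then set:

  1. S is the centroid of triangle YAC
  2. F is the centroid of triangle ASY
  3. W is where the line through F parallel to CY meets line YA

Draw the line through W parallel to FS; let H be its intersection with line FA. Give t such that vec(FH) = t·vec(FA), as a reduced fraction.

t = -1/9

Assign Y = (0, 0), C = (1, 0), A = (0, 1) — the answer is frame-independent, so this choice is without loss of generality.
1. S is the centroid of triangle YAC ⇒ S = (1/3, 1/3)
2. F is the centroid of triangle ASY ⇒ F = (1/9, 4/9)
3. W is where the line through F parallel to CY meets line YA ⇒ W = (0, 4/9)
through W parallel to FS: direction (2/9, -1/9); meets FA at H = (10/81, 31/81)
H = F + t·(A−F) with t = -1/9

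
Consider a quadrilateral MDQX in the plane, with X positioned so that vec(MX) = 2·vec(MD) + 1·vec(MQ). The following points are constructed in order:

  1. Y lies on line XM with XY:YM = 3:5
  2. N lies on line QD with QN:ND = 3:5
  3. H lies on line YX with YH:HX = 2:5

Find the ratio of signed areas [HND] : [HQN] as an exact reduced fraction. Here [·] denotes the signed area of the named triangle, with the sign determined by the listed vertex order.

Work in coordinates with M = (0, 0), D = (1, 0), Q = (0, 1), X = (2, 1).
1. Y lies on line XM with XY:YM = 3:5 ⇒ Y = (5/4, 5/8)
2. N lies on line QD with QN:ND = 3:5 ⇒ N = (3/8, 5/8)
3. H lies on line YX with YH:HX = 2:5 ⇒ H = (41/28, 41/56)
2·[HND] = 335/448, 2·[HQN] = 201/448
[HND]:[HQN] = 335/448:201/448 = 5/3

[HND]:[HQN] = 5/3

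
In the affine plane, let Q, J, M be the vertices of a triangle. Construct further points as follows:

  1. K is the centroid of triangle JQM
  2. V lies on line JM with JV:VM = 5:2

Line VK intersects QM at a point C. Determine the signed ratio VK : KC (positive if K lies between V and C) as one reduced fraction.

Set Q = (0, 0), J = (1, 0), M = (0, 1); any affine frame gives the same invariant.
1. K is the centroid of triangle JQM ⇒ K = (1/3, 1/3)
2. V lies on line JM with JV:VM = 5:2 ⇒ V = (2/7, 5/7)
line VK meets QM at C = (0, 3)
K = V + t·(C−V) with t = -1/6, so VK:KC = -1/6:7/6

VK:KC = -1/7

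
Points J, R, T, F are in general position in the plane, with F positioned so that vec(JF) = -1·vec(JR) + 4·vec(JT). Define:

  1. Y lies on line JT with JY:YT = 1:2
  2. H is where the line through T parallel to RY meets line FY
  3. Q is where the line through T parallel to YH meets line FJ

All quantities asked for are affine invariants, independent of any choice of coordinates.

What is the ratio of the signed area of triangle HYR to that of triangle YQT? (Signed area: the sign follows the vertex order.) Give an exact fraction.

[HYR]:[YQT] = -1/3

Assign J = (0, 0), R = (1, 0), T = (0, 1), F = (-1, 4) — the answer is frame-independent, so this choice is without loss of generality.
1. Y lies on line JT with JY:YT = 1:2 ⇒ Y = (0, 1/3)
2. H is where the line through T parallel to RY meets line FY ⇒ H = (-1/5, 16/15)
3. Q is where the line through T parallel to YH meets line FJ ⇒ Q = (-3, 12)
2·[HYR] = 2/3, 2·[YQT] = -2
[HYR]:[YQT] = 2/3:-2 = -1/3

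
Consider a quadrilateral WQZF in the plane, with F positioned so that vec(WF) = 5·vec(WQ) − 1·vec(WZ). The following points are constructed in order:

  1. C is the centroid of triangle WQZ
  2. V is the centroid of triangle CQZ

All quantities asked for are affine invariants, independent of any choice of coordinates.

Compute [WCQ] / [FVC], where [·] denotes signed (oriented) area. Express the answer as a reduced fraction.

Assign W = (0, 0), Q = (1, 0), Z = (0, 1), F = (5, -1) — the answer is frame-independent, so this choice is without loss of generality.
1. C is the centroid of triangle WQZ ⇒ C = (1/3, 1/3)
2. V is the centroid of triangle CQZ ⇒ V = (4/9, 4/9)
2·[WCQ] = -1/3, 2·[FVC] = 2/3
[WCQ]:[FVC] = -1/3:2/3 = -1/2

[WCQ]:[FVC] = -1/2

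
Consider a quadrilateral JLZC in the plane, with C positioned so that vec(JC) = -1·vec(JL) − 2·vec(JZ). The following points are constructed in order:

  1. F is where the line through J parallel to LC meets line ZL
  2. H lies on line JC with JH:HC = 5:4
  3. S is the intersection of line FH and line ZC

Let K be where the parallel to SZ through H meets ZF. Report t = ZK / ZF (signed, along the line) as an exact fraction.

Choose coordinates J = (0, 0), L = (1, 0), Z = (0, 1), C = (-1, -2).
1. F is where the line through J parallel to LC meets line ZL ⇒ F = (1/2, 1/2)
2. H lies on line JC with JH:HC = 5:4 ⇒ H = (-5/9, -10/9)
3. S is the intersection of line FH and line ZC ⇒ S = (-6/7, -11/7)
through H parallel to SZ: direction (6/7, 18/7); meets ZF at K = (1/9, 8/9)
K = Z + t·(F−Z) with t = 2/9

t = 2/9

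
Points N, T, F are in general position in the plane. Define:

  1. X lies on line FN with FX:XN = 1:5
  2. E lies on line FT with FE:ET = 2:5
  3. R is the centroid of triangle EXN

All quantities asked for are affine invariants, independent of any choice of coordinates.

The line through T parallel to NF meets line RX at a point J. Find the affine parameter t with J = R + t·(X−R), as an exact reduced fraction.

Work in coordinates with N = (0, 0), T = (1, 0), F = (0, 1).
1. X lies on line FN with FX:XN = 1:5 ⇒ X = (0, 5/6)
2. E lies on line FT with FE:ET = 2:5 ⇒ E = (2/7, 5/7)
3. R is the centroid of triangle EXN ⇒ R = (2/21, 65/126)
through T parallel to NF: direction (0, 1); meets RX at J = (1, -5/2)
J = R + t·(X−R) with t = -19/2

t = -19/2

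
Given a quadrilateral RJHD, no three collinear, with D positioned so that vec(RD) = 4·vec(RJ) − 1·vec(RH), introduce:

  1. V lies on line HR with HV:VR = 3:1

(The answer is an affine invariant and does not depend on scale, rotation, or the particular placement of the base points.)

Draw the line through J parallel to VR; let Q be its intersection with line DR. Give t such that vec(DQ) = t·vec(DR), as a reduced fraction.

t = 3/4

Work in coordinates with R = (0, 0), J = (1, 0), H = (0, 1), D = (4, -1).
1. V lies on line HR with HV:VR = 3:1 ⇒ V = (0, 1/4)
through J parallel to VR: direction (0, -1/4); meets DR at Q = (1, -1/4)
Q = D + t·(R−D) with t = 3/4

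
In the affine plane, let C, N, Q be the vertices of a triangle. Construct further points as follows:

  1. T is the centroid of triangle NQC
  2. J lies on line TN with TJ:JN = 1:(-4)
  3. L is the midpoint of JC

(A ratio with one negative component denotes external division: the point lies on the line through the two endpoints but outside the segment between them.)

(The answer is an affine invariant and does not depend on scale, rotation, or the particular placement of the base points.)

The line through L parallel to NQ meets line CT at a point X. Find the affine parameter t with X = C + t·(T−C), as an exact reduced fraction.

t = 5/12

Set C = (0, 0), N = (1, 0), Q = (0, 1); any affine frame gives the same invariant.
1. T is the centroid of triangle NQC ⇒ T = (1/3, 1/3)
2. J lies on line TN with TJ:JN = 1:(-4) ⇒ J = (1/9, 4/9)
3. L is the midpoint of JC ⇒ L = (1/18, 2/9)
through L parallel to NQ: direction (-1, 1); meets CT at X = (5/36, 5/36)
X = C + t·(T−C) with t = 5/12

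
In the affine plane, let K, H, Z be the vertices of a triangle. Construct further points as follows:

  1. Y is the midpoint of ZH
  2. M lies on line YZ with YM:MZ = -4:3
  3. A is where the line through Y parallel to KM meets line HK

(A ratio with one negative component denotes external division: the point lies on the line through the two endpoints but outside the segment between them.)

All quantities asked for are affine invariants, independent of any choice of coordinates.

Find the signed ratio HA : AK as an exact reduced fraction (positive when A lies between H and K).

HA:AK = 1/4

Choose coordinates K = (0, 0), H = (1, 0), Z = (0, 1).
1. Y is the midpoint of ZH ⇒ Y = (1/2, 1/2)
2. M lies on line YZ with YM:MZ = -4:3 ⇒ M = (-3/2, 5/2)
3. A is where the line through Y parallel to KM meets line HK ⇒ A = (4/5, 0)
A = H + t·(K−H) with t = 1/5, so HA:AK = t:(1−t) = 1/5:4/5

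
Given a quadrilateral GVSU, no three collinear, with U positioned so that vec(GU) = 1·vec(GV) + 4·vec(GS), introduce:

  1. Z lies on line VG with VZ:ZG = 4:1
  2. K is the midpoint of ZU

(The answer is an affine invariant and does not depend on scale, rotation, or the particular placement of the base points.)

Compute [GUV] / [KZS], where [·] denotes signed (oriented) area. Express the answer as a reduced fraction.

[GUV]:[KZS] = 5

Work in coordinates with G = (0, 0), V = (1, 0), S = (0, 1), U = (1, 4).
1. Z lies on line VG with VZ:ZG = 4:1 ⇒ Z = (1/5, 0)
2. K is the midpoint of ZU ⇒ K = (3/5, 2)
2·[GUV] = -4, 2·[KZS] = -4/5
[GUV]:[KZS] = -4:-4/5 = 5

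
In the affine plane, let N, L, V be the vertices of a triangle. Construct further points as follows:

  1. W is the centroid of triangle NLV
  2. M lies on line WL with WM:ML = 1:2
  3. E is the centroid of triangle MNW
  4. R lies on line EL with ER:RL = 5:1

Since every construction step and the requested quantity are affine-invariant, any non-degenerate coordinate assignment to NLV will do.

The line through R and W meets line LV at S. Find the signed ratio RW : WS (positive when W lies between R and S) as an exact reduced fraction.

RW:WS = -20/27

Assign N = (0, 0), L = (1, 0), V = (0, 1) — the answer is frame-independent, so this choice is without loss of generality.
1. W is the centroid of triangle NLV ⇒ W = (1/3, 1/3)
2. M lies on line WL with WM:ML = 1:2 ⇒ M = (5/9, 2/9)
3. E is the centroid of triangle MNW ⇒ E = (8/27, 5/27)
4. R lies on line EL with ER:RL = 5:1 ⇒ R = (143/162, 5/162)
line RW meets LV at S = (43/40, -3/40)
W = R + t·(S−R) with t = -20/7, so RW:WS = -20/7:27/7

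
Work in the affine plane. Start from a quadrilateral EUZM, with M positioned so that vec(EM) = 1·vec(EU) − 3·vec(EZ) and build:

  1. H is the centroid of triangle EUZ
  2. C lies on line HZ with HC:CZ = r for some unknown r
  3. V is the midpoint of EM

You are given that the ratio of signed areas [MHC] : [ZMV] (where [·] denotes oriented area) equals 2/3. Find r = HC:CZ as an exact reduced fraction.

Work in coordinates with E = (0, 0), U = (1, 0), Z = (0, 1), M = (1, -3).
1. H is the centroid of triangle EUZ ⇒ H = (1/3, 1/3)
2. With HC:CZ = r, write λ = r/(r+1) so C = H + λ·(Z−H); C is affine-linear in λ
3. V is the midpoint of EM ⇒ V = (1/2, -3/2)
Every point depending on C is an affine combination of C and λ-independent points, so each such coordinate is linear in λ; the λ² term in each signed area is a multiple of (Z−H)×(Z−H) = 0, so 2·[MHC] and 2·[ZMV] are each linear in λ. Evaluating at λ=0 and λ=1:
  2·[MHC] = 2/3·λ,   2·[ZMV] = -1/2
So [MHC]:[ZMV] = (2/3·λ) / (-1/2). Setting this equal to 2/3:
  2/3·λ = 2/3·(-1/2)  ⇒  λ = -1/2
Then r = λ/(1−λ) = (-1/2)/(3/2) = -1/3. Check: with r = -1/3, C = (1/2, 0) and [MHC]:[ZMV] = 2/3 as required.

r = -1/3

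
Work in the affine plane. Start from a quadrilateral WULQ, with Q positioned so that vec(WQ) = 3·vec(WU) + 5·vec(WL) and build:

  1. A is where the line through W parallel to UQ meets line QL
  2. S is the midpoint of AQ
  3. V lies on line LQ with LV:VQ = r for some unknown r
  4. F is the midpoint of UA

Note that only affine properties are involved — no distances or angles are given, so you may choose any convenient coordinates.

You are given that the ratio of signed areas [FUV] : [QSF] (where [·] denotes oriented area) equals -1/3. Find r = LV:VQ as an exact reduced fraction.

r = 1/5

Choose coordinates W = (0, 0), U = (1, 0), L = (0, 1), Q = (3, 5).
1. A is where the line through W parallel to UQ meets line QL ⇒ A = (6/7, 15/7)
2. S is the midpoint of AQ ⇒ S = (27/14, 25/7)
3. With LV:VQ = r, write λ = r/(r+1) so V = L + λ·(Q−L); V is affine-linear in λ
4. F is the midpoint of UA ⇒ F = (13/14, 15/14)
Every point depending on V is an affine combination of V and λ-independent points, so each such coordinate is linear in λ; the λ² term in each signed area is a multiple of (Q−L)×(Q−L) = 0, so 2·[FUV] and 2·[QSF] are each linear in λ. Evaluating at λ=0 and λ=1:
  2·[FUV] = 7/2·λ − 1,   2·[QSF] = 5/4
So [FUV]:[QSF] = (7/2·λ − 1) / (5/4). Setting this equal to -1/3:
  7/2·λ − 1 = -1/3·(5/4)  ⇒  λ = 1/6
Then r = λ/(1−λ) = (1/6)/(5/6) = 1/5. Check: with r = 1/5, V = (1/2, 5/3) and [FUV]:[QSF] = -1/3 as required.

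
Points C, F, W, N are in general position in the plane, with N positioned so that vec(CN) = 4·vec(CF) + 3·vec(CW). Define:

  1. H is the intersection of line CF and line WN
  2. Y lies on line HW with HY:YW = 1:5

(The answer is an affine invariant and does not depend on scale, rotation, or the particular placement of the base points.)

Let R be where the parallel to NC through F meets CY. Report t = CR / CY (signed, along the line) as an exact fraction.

t = -9/17

Work in coordinates with C = (0, 0), F = (1, 0), W = (0, 1), N = (4, 3).
1. H is the intersection of line CF and line WN ⇒ H = (-2, 0)
2. Y lies on line HW with HY:YW = 1:5 ⇒ Y = (-5/3, 1/6)
through F parallel to NC: direction (-4, -3); meets CY at R = (15/17, -3/34)
R = C + t·(Y−C) with t = -9/17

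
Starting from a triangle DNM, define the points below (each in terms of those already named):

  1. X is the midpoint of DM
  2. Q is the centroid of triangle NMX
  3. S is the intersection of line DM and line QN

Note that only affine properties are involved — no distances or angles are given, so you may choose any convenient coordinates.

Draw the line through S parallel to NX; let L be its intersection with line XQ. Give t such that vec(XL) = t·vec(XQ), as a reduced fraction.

Set D = (0, 0), N = (1, 0), M = (0, 1); any affine frame gives the same invariant.
1. X is the midpoint of DM ⇒ X = (0, 1/2)
2. Q is the centroid of triangle NMX ⇒ Q = (1/3, 1/2)
3. S is the intersection of line DM and line QN ⇒ S = (0, 3/4)
through S parallel to NX: direction (-1, 1/2); meets XQ at L = (1/2, 1/2)
L = X + t·(Q−X) with t = 3/2

t = 3/2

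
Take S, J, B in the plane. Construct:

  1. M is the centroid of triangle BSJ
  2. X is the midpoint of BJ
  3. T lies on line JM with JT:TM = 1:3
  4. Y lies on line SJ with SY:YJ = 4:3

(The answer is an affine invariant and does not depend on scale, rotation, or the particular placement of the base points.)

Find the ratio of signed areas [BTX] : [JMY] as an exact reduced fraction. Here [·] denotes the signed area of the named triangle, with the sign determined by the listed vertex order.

[BTX]:[JMY] = 7/24

Choose coordinates S = (0, 0), J = (1, 0), B = (0, 1).
1. M is the centroid of triangle BSJ ⇒ M = (1/3, 1/3)
2. X is the midpoint of BJ ⇒ X = (1/2, 1/2)
3. T lies on line JM with JT:TM = 1:3 ⇒ T = (5/6, 1/12)
4. Y lies on line SJ with SY:YJ = 4:3 ⇒ Y = (4/7, 0)
2·[BTX] = 1/24, 2·[JMY] = 1/7
[BTX]:[JMY] = 1/24:1/7 = 7/24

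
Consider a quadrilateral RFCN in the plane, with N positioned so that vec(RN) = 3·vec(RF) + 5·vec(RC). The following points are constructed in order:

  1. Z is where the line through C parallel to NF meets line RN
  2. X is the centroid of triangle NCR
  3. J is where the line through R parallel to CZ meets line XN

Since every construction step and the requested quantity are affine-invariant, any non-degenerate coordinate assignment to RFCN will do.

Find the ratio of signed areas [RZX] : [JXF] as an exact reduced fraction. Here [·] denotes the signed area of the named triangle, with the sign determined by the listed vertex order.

[RZX]:[JXF] = 2/5

Work in coordinates with R = (0, 0), F = (1, 0), C = (0, 1), N = (3, 5).
1. Z is where the line through C parallel to NF meets line RN ⇒ Z = (-6/5, -2)
2. X is the centroid of triangle NCR ⇒ X = (1, 2)
3. J is where the line through R parallel to CZ meets line XN ⇒ J = (1/2, 5/4)
2·[RZX] = -2/5, 2·[JXF] = -1
[RZX]:[JXF] = -2/5:-1 = 2/5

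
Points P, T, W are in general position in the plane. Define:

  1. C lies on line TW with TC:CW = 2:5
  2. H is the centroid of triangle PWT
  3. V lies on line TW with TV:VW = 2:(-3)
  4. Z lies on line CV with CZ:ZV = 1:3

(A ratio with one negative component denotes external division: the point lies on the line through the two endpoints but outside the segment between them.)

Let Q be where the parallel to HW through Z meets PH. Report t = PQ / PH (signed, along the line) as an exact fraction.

Work in coordinates with P = (0, 0), T = (1, 0), W = (0, 1).
1. C lies on line TW with TC:CW = 2:5 ⇒ C = (5/7, 2/7)
2. H is the centroid of triangle PWT ⇒ H = (1/3, 1/3)
3. V lies on line TW with TV:VW = 2:(-3) ⇒ V = (3, -2)
4. Z lies on line CV with CZ:ZV = 1:3 ⇒ Z = (9/7, -2/7)
through Z parallel to HW: direction (-1/3, 2/3); meets PH at Q = (16/21, 16/21)
Q = P + t·(H−P) with t = 16/7

t = 16/7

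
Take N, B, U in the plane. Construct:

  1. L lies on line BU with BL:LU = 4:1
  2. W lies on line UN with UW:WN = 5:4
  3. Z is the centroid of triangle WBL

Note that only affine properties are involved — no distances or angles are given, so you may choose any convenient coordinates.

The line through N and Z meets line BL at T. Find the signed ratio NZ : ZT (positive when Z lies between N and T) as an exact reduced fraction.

Work in coordinates with N = (0, 0), B = (1, 0), U = (0, 1).
1. L lies on line BU with BL:LU = 4:1 ⇒ L = (1/5, 4/5)
2. W lies on line UN with UW:WN = 5:4 ⇒ W = (0, 4/9)
3. Z is the centroid of triangle WBL ⇒ Z = (2/5, 56/135)
line NZ meets BL at T = (27/55, 28/55)
Z = N + t·(T−N) with t = 22/27, so NZ:ZT = 22/27:5/27

NZ:ZT = 22/5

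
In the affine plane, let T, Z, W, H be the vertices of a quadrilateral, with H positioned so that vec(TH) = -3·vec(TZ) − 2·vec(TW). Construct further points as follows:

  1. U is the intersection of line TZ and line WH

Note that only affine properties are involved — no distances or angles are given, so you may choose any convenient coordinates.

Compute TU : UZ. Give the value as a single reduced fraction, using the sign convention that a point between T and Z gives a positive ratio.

Set T = (0, 0), Z = (1, 0), W = (0, 1), H = (-3, -2); any affine frame gives the same invariant.
1. U is the intersection of line TZ and line WH ⇒ U = (-1, 0)
U = T + t·(Z−T) with t = -1, so TU:UZ = t:(1−t) = -1:2

TU:UZ = -1/2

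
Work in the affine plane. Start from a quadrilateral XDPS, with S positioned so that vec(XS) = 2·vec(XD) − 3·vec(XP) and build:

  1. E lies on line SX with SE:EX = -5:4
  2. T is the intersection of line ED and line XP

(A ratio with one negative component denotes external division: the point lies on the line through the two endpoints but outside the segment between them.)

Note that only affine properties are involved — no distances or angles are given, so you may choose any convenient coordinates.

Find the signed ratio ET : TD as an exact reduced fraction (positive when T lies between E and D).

ET:TD = 8

Set X = (0, 0), D = (1, 0), P = (0, 1), S = (2, -3); any affine frame gives the same invariant.
1. E lies on line SX with SE:EX = -5:4 ⇒ E = (-8, 12)
2. T is the intersection of line ED and line XP ⇒ T = (0, 4/3)
T = E + t·(D−E) with t = 8/9, so ET:TD = t:(1−t) = 8/9:1/9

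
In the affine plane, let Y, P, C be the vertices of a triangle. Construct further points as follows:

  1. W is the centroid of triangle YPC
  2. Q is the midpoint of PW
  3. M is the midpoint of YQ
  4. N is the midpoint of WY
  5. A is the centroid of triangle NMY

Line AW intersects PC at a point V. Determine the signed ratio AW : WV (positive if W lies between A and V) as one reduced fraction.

AW:WV = 5/4

Set Y = (0, 0), P = (1, 0), C = (0, 1); any affine frame gives the same invariant.
1. W is the centroid of triangle YPC ⇒ W = (1/3, 1/3)
2. Q is the midpoint of PW ⇒ Q = (2/3, 1/6)
3. M is the midpoint of YQ ⇒ M = (1/3, 1/12)
4. N is the midpoint of WY ⇒ N = (1/6, 1/6)
5. A is the centroid of triangle NMY ⇒ A = (1/6, 1/12)
line AW meets PC at V = (7/15, 8/15)
W = A + t·(V−A) with t = 5/9, so AW:WV = 5/9:4/9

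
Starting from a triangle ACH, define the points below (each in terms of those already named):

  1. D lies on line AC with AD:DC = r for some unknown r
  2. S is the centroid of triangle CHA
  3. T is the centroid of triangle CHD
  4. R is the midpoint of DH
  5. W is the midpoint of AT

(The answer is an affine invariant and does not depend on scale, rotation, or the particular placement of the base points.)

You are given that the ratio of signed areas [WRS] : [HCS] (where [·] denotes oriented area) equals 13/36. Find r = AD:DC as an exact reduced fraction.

Choose coordinates A = (0, 0), C = (1, 0), H = (0, 1).
1. With AD:DC = r, write λ = r/(r+1) so D = A + λ·(C−A); D is affine-linear in λ
2. S is the centroid of triangle CHA ⇒ S = (1/3, 1/3)
3. T is the centroid of triangle CHD ⇒ T is an affine combination of earlier points and hence also affine-linear in λ
4. R is the midpoint of DH ⇒ R is an affine combination of earlier points and hence also affine-linear in λ
5. W is the midpoint of AT ⇒ W is an affine combination of earlier points and hence also affine-linear in λ
Every point depending on D is an affine combination of D and λ-independent points, so each such coordinate is linear in λ; the λ² term in each signed area is a multiple of (C−A)×(C−A) = 0, so 2·[WRS] and 2·[HCS] are each linear in λ. Evaluating at λ=0 and λ=1:
  2·[WRS] = 1/9·λ − 1/12,   2·[HCS] = -1/3
So [WRS]:[HCS] = (1/9·λ − 1/12) / (-1/3). Setting this equal to 13/36:
  1/9·λ − 1/12 = 13/36·(-1/3)  ⇒  λ = -1/3
Then r = λ/(1−λ) = (-1/3)/(4/3) = -1/4. Check: with r = -1/4, D = (-1/3, 0) and [WRS]:[HCS] = 13/36 as required.

r = -1/4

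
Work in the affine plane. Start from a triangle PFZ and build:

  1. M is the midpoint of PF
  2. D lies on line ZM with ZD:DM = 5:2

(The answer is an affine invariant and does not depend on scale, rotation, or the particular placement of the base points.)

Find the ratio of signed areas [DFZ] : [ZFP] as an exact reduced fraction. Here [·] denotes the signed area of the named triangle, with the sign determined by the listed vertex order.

[DFZ]:[ZFP] = -5/14

Choose coordinates P = (0, 0), F = (1, 0), Z = (0, 1).
1. M is the midpoint of PF ⇒ M = (1/2, 0)
2. D lies on line ZM with ZD:DM = 5:2 ⇒ D = (5/14, 2/7)
2·[DFZ] = 5/14, 2·[ZFP] = -1
[DFZ]:[ZFP] = 5/14:-1 = -5/14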